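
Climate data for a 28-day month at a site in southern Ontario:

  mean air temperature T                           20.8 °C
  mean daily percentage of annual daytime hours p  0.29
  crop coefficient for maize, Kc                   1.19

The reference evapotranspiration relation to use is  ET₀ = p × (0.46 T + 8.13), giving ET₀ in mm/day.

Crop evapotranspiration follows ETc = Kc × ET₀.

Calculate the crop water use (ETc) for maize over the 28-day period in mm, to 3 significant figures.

171 mm

ET₀ = 0.29 × (0.46 × 20.8 + 8.13) = 0.29 × 17.698 = 5.1324 mm/d
ETc = Kc × ET₀ = 1.19 × 5.1324 = 6.1076 mm/d
Over 28 days: 6.1076 × 28 = 171.013 mm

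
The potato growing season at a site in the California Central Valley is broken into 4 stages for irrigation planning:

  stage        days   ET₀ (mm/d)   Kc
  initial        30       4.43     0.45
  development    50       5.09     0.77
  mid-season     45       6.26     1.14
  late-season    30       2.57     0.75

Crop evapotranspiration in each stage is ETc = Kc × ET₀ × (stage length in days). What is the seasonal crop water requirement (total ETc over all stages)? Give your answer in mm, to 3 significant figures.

initial: 0.45 × 4.43 × 30 = 59.81 mm
development: 0.77 × 5.09 × 50 = 195.97 mm
mid-season: 1.14 × 6.26 × 45 = 321.14 mm
late-season: 0.75 × 2.57 × 30 = 57.83 mm
Seasonal total = 634.75 mm

635 mm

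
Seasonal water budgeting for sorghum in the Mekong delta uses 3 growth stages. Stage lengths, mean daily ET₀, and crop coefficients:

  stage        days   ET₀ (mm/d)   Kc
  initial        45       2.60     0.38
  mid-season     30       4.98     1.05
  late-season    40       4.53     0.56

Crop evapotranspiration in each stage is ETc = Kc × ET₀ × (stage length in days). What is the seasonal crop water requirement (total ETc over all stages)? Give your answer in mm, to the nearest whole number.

initial: 0.38 × 2.60 × 45 = 44.46 mm
mid-season: 1.05 × 4.98 × 30 = 156.87 mm
late-season: 0.56 × 4.53 × 40 = 101.47 mm
Seasonal total = 302.80 mm

303 mm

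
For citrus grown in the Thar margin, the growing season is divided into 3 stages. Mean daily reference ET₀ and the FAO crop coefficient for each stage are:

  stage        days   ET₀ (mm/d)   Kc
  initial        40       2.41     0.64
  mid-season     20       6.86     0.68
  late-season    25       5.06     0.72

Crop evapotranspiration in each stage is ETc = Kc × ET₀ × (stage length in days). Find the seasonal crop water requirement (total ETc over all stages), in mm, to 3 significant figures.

246 mm

initial: 0.64 × 2.41 × 40 = 61.70 mm
mid-season: 0.68 × 6.86 × 20 = 93.30 mm
late-season: 0.72 × 5.06 × 25 = 91.08 mm
Seasonal total = 246.08 mm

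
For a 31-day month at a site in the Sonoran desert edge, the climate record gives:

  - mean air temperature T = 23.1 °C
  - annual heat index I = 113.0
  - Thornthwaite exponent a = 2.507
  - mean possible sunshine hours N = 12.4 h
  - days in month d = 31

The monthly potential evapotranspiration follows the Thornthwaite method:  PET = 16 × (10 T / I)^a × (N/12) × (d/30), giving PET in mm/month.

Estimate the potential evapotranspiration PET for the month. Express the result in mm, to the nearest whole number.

103 mm

10T/I = 10 × 23.1 / 113.0 = 2.0442
(10T/I)^a = 2.0442^2.507 = 6.0046
Uncorrected PET = 16 × 6.0046 = 96.074 mm
Correction = (N/12)(d/30) = (12.4/12)(31/30) = 1.0678
PET = 96.074 × 1.0678 = 102.588 mm/month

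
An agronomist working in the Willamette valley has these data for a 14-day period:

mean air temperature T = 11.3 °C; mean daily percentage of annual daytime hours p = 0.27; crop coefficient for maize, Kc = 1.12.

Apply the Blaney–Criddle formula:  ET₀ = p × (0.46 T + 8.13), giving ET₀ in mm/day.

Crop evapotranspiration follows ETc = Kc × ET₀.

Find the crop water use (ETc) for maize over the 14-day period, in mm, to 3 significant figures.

ET₀ = 0.27 × (0.46 × 11.3 + 8.13) = 0.27 × 13.328 = 3.5986 mm/d
ETc = Kc × ET₀ = 1.12 × 3.5986 = 4.0304 mm/d
Over 14 days: 4.0304 × 14 = 56.426 mm

56.4 mm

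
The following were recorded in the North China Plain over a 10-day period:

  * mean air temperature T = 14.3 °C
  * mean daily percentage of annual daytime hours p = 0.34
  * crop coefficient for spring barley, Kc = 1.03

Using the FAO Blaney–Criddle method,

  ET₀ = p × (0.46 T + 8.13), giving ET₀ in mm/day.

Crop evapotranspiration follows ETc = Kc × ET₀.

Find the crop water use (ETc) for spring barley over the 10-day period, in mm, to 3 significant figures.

51.5 mm

ET₀ = 0.34 × (0.46 × 14.3 + 8.13) = 0.34 × 14.708 = 5.0007 mm/d
ETc = Kc × ET₀ = 1.03 × 5.0007 = 5.1507 mm/d
Over 10 days: 5.1507 × 10 = 51.507 mm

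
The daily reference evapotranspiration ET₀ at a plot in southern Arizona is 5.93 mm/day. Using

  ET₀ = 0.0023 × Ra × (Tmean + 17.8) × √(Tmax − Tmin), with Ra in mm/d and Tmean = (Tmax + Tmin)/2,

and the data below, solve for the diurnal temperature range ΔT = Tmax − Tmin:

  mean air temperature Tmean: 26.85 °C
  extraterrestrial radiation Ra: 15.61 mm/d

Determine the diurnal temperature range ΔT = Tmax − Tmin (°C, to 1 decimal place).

√ΔT = ET₀ / [0.0023 × Ra × (Tmean+17.8)] = 5.93 / (0.0023 × 15.61 × 44.65) = 3.6992
ΔT = 3.6992² = 13.684 °C

13.7 °C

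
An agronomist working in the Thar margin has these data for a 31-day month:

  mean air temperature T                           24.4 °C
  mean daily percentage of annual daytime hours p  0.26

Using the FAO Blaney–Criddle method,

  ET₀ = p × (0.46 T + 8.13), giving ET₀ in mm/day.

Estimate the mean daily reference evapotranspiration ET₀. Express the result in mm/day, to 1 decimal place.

5.0 mm/day

ET₀ = 0.26 × (0.46 × 24.4 + 8.13) = 0.26 × 19.354 = 5.0320 mm/d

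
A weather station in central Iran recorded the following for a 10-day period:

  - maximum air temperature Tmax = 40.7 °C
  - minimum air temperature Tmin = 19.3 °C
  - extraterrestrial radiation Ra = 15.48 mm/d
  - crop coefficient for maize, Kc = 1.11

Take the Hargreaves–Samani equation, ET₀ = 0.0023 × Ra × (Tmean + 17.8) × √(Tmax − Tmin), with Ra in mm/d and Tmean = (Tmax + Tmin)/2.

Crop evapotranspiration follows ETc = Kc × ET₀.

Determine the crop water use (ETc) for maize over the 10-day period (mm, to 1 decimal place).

Tmean = (40.7 + 19.3)/2 = 30.00 °C
ET₀ = 0.0023 × 15.48 × (30.00 + 17.8) × √21.4 = 0.0023 × 15.48 × 47.80 × 4.6260 = 7.8729 mm/d
ETc = Kc × ET₀ = 1.11 × 7.8729 = 8.7389 mm/d
Over 10 days: 8.7389 × 10 = 87.389 mm

87.4 mm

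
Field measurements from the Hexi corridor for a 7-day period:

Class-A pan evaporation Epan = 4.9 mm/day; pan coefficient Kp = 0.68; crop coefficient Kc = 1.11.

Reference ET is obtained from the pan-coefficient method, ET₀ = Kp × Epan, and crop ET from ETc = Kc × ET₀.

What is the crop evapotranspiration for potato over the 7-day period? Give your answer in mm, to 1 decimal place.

25.9 mm

ET₀ = 0.68 × 4.9 = 3.3320 mm/d
ETc = Kc × ET₀ = 1.11 × 3.3320 = 3.6985 mm/d
Over 7 days: 3.6985 × 7 = 25.890 mm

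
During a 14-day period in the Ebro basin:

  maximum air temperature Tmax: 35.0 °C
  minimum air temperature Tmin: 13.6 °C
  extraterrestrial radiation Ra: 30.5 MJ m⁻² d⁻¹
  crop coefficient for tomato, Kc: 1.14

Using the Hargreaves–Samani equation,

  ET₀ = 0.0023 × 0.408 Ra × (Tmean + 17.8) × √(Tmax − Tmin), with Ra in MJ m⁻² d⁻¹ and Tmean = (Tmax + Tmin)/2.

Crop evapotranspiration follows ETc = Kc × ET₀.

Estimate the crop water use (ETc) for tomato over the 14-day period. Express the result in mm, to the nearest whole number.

Tmean = (35.0 + 13.6)/2 = 24.30 °C
0.408 Ra = 0.408 × 30.5 = 12.4440 mm/d equivalent
ET₀ = 0.0023 × 12.4440 × (24.30 + 17.8) × √21.4 = 0.0023 × 12.4440 × 42.10 × 4.6260 = 5.5741 mm/d
ETc = Kc × ET₀ = 1.14 × 5.5741 = 6.3545 mm/d
Over 14 days: 6.3545 × 14 = 88.963 mm

89 mm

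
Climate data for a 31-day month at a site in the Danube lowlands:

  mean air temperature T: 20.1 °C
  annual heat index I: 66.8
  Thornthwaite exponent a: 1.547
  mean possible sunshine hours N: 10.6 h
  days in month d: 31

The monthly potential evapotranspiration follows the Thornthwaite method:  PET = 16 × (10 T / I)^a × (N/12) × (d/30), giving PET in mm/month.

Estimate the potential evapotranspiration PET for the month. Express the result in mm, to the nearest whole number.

80 mm

10T/I = 10 × 20.1 / 66.8 = 3.0090
(10T/I)^a = 3.0090^1.547 = 5.4969
Uncorrected PET = 16 × 5.4969 = 87.950 mm
Correction = (N/12)(d/30) = (10.6/12)(31/30) = 0.9128
PET = 87.950 × 0.9128 = 80.281 mm/month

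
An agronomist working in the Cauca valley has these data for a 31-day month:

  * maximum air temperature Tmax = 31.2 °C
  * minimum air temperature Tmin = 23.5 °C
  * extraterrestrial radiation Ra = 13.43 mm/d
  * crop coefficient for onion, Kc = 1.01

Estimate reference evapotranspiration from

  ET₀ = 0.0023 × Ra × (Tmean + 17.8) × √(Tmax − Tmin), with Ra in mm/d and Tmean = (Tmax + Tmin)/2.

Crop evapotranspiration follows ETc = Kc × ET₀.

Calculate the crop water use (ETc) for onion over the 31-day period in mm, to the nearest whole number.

Tmean = (31.2 + 23.5)/2 = 27.35 °C
ET₀ = 0.0023 × 13.43 × (27.35 + 17.8) × √7.7 = 0.0023 × 13.43 × 45.15 × 2.7749 = 3.8700 mm/d
ETc = Kc × ET₀ = 1.01 × 3.8700 = 3.9087 mm/d
Over 31 days: 3.9087 × 31 = 121.170 mm

121 mm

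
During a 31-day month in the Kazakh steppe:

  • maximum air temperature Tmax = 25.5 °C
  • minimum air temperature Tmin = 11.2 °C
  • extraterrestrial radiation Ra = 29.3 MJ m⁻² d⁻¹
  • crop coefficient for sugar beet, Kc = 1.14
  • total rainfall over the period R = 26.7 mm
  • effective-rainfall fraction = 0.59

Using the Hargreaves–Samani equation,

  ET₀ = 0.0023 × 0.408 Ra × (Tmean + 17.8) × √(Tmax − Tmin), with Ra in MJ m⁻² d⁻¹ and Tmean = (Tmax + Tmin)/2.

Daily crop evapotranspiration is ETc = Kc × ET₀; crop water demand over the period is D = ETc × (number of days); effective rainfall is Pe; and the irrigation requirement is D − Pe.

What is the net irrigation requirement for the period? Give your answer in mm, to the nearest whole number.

Tmean = (25.5 + 11.2)/2 = 18.35 °C
0.408 Ra = 0.408 × 29.3 = 11.9544 mm/d equivalent
ET₀ = 0.0023 × 11.9544 × (18.35 + 17.8) × √14.3 = 0.0023 × 11.9544 × 36.15 × 3.7815 = 3.7586 mm/d
ETc = Kc × ET₀ = 1.14 × 3.7586 = 4.2848 mm/d
Crop demand D = ETc × 31 d = 4.2848 × 31 = 132.829 mm
Pe = 0.59 × 26.7 = 15.753 mm
D − Pe = 132.829 − 15.753 = 117.076 mm

117 mm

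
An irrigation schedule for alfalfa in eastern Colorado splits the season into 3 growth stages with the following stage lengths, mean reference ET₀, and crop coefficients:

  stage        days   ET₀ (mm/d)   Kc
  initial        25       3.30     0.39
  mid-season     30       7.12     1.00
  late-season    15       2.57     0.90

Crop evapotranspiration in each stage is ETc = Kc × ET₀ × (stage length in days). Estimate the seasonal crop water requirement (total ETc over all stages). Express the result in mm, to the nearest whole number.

280 mm

initial: 0.39 × 3.30 × 25 = 32.18 mm
mid-season: 1.00 × 7.12 × 30 = 213.60 mm
late-season: 0.90 × 2.57 × 15 = 34.70 mm
Seasonal total = 280.48 mm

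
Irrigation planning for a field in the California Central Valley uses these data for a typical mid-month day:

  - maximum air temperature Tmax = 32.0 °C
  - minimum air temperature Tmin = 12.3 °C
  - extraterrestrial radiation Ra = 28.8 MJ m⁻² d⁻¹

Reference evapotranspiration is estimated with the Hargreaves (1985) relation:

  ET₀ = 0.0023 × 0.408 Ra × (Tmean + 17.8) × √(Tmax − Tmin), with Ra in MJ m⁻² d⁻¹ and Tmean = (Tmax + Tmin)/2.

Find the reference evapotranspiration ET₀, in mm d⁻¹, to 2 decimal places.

Tmean = (32.0 + 12.3)/2 = 22.15 °C
0.408 Ra = 0.408 × 28.8 = 11.7504 mm/d equivalent
ET₀ = 0.0023 × 11.7504 × (22.15 + 17.8) × √19.7 = 0.0023 × 11.7504 × 39.95 × 4.4385 = 4.7922 mm/d

4.79 mm d⁻¹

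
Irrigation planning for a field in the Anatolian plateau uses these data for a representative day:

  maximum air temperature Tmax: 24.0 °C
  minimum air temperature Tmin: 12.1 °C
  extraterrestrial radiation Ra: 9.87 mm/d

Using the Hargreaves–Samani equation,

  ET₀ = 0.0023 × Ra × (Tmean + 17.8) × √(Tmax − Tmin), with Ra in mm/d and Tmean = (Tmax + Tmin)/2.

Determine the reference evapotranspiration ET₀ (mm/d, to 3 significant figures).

2.81 mm/d

Tmean = (24.0 + 12.1)/2 = 18.05 °C
ET₀ = 0.0023 × 9.87 × (18.05 + 17.8) × √11.9 = 0.0023 × 9.87 × 35.85 × 3.4496 = 2.8074 mm/d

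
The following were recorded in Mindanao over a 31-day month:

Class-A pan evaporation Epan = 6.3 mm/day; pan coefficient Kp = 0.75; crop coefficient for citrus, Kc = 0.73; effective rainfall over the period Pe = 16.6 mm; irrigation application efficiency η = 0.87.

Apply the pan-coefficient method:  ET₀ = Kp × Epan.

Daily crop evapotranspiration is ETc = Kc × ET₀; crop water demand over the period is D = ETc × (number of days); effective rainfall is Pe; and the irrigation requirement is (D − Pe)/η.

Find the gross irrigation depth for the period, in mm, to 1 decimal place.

ET₀ = 0.75 × 6.3 = 4.7250 mm/d
ETc = Kc × ET₀ = 0.73 × 4.7250 = 3.4493 mm/d
Crop demand D = ETc × 31 d = 3.4493 × 31 = 106.928 mm
D − Pe = 106.928 − 16.6 = 90.328 mm
Gross irrigation = 90.328 / 0.87 = 103.825 mm

103.8 mm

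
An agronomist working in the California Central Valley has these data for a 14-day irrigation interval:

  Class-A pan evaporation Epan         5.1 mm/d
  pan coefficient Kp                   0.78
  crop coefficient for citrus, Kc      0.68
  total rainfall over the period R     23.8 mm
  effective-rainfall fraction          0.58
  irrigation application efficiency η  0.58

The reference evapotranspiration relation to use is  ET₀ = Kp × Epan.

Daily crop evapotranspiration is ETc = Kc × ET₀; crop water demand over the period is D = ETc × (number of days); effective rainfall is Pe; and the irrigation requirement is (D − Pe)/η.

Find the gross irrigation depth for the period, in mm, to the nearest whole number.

ET₀ = 0.78 × 5.1 = 3.9780 mm/d
ETc = Kc × ET₀ = 0.68 × 3.9780 = 2.7050 mm/d
Crop demand D = ETc × 14 d = 2.7050 × 14 = 37.870 mm
Pe = 0.58 × 23.8 = 13.804 mm
D − Pe = 37.870 − 13.804 = 24.066 mm
Gross irrigation = 24.066 / 0.58 = 41.493 mm

41 mm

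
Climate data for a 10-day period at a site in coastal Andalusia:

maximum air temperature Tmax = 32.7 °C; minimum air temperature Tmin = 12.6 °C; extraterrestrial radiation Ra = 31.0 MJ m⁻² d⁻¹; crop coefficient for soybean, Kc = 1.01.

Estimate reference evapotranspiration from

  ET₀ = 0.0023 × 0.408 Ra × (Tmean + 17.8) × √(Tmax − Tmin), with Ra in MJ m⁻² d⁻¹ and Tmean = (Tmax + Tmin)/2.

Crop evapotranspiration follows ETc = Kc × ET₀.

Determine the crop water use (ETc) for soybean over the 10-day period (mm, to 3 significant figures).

53.3 mm

Tmean = (32.7 + 12.6)/2 = 22.65 °C
0.408 Ra = 0.408 × 31.0 = 12.6480 mm/d equivalent
ET₀ = 0.0023 × 12.6480 × (22.65 + 17.8) × √20.1 = 0.0023 × 12.6480 × 40.45 × 4.4833 = 5.2755 mm/d
ETc = Kc × ET₀ = 1.01 × 5.2755 = 5.3283 mm/d
Over 10 days: 5.3283 × 10 = 53.283 mm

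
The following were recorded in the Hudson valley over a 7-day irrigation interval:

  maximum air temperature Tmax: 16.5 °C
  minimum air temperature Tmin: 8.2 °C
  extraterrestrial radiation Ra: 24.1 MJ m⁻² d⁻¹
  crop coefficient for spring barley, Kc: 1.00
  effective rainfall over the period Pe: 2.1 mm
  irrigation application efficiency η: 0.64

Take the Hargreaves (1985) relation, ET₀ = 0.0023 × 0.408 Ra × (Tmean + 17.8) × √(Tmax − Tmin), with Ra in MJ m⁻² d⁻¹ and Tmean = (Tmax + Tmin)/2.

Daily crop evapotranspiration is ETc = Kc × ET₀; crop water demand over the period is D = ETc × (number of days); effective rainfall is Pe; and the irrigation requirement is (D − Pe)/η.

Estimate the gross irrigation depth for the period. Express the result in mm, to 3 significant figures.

18.2 mm

Tmean = (16.5 + 8.2)/2 = 12.35 °C
0.408 Ra = 0.408 × 24.1 = 9.8328 mm/d equivalent
ET₀ = 0.0023 × 9.8328 × (12.35 + 17.8) × √8.3 = 0.0023 × 9.8328 × 30.15 × 2.8810 = 1.9644 mm/d
ETc = Kc × ET₀ = 1.00 × 1.9644 = 1.9644 mm/d
Crop demand D = ETc × 7 d = 1.9644 × 7 = 13.751 mm
D − Pe = 13.751 − 2.1 = 11.651 mm
Gross irrigation = 11.651 / 0.64 = 18.205 mm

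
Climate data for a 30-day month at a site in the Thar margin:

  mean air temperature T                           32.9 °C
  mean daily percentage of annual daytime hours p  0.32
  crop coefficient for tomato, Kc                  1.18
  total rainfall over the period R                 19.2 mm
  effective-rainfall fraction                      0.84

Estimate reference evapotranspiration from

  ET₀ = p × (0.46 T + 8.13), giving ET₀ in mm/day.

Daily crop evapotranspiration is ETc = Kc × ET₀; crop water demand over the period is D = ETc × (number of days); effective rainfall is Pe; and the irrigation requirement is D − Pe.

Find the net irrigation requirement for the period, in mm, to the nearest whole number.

247 mm

ET₀ = 0.32 × (0.46 × 32.9 + 8.13) = 0.32 × 23.264 = 7.4445 mm/d
ETc = Kc × ET₀ = 1.18 × 7.4445 = 8.7845 mm/d
Crop demand D = ETc × 30 d = 8.7845 × 30 = 263.535 mm
Pe = 0.84 × 19.2 = 16.128 mm
D − Pe = 263.535 − 16.128 = 247.407 mm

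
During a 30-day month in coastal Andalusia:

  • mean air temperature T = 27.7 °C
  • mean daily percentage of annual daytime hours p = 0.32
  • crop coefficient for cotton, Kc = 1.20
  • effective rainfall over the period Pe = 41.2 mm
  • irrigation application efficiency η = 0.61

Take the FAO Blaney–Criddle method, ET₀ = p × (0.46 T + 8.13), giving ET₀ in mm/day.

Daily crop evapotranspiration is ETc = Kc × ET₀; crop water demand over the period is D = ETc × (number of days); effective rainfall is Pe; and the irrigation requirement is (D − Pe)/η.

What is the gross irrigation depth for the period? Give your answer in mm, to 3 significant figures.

ET₀ = 0.32 × (0.46 × 27.7 + 8.13) = 0.32 × 20.872 = 6.6790 mm/d
ETc = Kc × ET₀ = 1.20 × 6.6790 = 8.0148 mm/d
Crop demand D = ETc × 30 d = 8.0148 × 30 = 240.444 mm
D − Pe = 240.444 − 41.2 = 199.244 mm
Gross irrigation = 199.244 / 0.61 = 326.630 mm

327 mm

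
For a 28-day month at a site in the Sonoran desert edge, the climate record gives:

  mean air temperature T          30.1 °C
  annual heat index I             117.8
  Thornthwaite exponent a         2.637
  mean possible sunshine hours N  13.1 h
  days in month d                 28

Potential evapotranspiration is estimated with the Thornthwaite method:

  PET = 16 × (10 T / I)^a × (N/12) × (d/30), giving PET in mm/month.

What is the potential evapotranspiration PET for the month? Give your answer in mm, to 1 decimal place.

10T/I = 10 × 30.1 / 117.8 = 2.5552
(10T/I)^a = 2.5552^2.637 = 11.8681
Uncorrected PET = 16 × 11.8681 = 189.890 mm
Correction = (N/12)(d/30) = (13.1/12)(28/30) = 1.0189
PET = 189.890 × 1.0189 = 193.479 mm/month

193.5 mm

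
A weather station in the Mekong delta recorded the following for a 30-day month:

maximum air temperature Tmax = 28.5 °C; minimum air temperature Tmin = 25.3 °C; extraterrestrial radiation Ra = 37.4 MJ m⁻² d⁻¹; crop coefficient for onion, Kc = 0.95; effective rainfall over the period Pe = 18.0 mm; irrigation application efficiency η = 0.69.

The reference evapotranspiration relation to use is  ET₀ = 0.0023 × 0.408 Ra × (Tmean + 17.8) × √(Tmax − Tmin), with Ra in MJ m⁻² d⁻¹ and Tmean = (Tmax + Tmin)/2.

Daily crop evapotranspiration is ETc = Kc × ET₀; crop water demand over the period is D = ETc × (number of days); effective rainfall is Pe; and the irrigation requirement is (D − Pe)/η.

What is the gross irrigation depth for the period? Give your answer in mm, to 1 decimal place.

Tmean = (28.5 + 25.3)/2 = 26.90 °C
0.408 Ra = 0.408 × 37.4 = 15.2592 mm/d equivalent
ET₀ = 0.0023 × 15.2592 × (26.90 + 17.8) × √3.2 = 0.0023 × 15.2592 × 44.70 × 1.7889 = 2.8064 mm/d
ETc = Kc × ET₀ = 0.95 × 2.8064 = 2.6661 mm/d
Crop demand D = ETc × 30 d = 2.6661 × 30 = 79.983 mm
D − Pe = 79.983 − 18.0 = 61.983 mm
Gross irrigation = 61.983 / 0.69 = 89.830 mm

89.8 mm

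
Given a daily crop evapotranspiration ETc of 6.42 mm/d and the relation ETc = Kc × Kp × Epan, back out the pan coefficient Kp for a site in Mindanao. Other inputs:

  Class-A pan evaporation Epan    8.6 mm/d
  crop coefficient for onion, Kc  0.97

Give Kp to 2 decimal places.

ETc = Kc × Kp × Epan  ⇒  Kp = ETc / (Kc × Epan)
Kp = 6.42 / (0.97 × 8.6) = 6.42 / 8.342 = 0.7696

0.77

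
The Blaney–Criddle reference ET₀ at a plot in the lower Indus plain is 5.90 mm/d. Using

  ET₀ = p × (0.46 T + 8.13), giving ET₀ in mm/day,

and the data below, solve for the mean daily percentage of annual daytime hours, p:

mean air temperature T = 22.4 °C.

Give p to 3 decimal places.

p = ET₀ / (0.46 T + 8.13) = 5.90 / (0.46 × 22.4 + 8.13) = 5.90 / 18.434 = 0.3201

0.320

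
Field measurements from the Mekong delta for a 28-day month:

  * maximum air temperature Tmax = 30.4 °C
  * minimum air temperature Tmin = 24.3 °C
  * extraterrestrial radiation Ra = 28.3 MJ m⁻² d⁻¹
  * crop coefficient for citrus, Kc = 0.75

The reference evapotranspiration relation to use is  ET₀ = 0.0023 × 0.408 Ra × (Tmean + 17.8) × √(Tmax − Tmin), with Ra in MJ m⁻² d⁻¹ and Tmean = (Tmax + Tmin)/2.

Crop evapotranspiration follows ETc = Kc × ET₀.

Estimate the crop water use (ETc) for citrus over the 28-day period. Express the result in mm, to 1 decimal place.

62.2 mm

Tmean = (30.4 + 24.3)/2 = 27.35 °C
0.408 Ra = 0.408 × 28.3 = 11.5464 mm/d equivalent
ET₀ = 0.0023 × 11.5464 × (27.35 + 17.8) × √6.1 = 0.0023 × 11.5464 × 45.15 × 2.4698 = 2.9614 mm/d
ETc = Kc × ET₀ = 0.75 × 2.9614 = 2.2211 mm/d
Over 28 days: 2.2211 × 28 = 62.191 mm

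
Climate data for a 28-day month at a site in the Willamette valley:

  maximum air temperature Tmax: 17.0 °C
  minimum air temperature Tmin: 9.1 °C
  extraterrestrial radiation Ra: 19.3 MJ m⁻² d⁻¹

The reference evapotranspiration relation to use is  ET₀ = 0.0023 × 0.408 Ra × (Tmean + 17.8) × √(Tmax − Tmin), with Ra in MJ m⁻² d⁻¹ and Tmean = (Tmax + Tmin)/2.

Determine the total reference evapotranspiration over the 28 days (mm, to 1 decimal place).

44.0 mm

Tmean = (17.0 + 9.1)/2 = 13.05 °C
0.408 Ra = 0.408 × 19.3 = 7.8744 mm/d equivalent
ET₀ = 0.0023 × 7.8744 × (13.05 + 17.8) × √7.9 = 0.0023 × 7.8744 × 30.85 × 2.8107 = 1.5704 mm/d
Over 28 days: 1.5704 × 28 = 43.971 mm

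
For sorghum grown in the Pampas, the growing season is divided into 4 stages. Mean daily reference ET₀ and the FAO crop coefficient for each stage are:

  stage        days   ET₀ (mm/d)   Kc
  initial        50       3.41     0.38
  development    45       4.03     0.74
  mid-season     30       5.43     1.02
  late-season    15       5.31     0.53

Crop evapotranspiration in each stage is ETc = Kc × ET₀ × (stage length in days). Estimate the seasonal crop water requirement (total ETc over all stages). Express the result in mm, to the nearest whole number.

initial: 0.38 × 3.41 × 50 = 64.79 mm
development: 0.74 × 4.03 × 45 = 134.20 mm
mid-season: 1.02 × 5.43 × 30 = 166.16 mm
late-season: 0.53 × 5.31 × 15 = 42.21 mm
Seasonal total = 407.36 mm

407 mm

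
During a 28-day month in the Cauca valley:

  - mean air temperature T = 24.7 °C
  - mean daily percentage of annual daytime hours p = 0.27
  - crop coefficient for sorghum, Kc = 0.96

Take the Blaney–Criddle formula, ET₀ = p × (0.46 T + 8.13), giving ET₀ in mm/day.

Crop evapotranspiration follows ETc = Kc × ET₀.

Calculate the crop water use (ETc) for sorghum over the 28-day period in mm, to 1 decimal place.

ET₀ = 0.27 × (0.46 × 24.7 + 8.13) = 0.27 × 19.492 = 5.2628 mm/d
ETc = Kc × ET₀ = 0.96 × 5.2628 = 5.0523 mm/d
Over 28 days: 5.0523 × 28 = 141.464 mm

141.5 mm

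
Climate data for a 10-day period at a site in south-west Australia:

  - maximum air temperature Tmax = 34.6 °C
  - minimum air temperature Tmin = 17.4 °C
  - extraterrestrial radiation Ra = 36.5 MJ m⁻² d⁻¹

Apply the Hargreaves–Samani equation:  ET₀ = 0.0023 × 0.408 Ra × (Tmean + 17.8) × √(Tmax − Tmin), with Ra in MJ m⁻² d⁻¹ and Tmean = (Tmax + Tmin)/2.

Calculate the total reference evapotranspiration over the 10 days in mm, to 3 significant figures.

62.2 mm

Tmean = (34.6 + 17.4)/2 = 26.00 °C
0.408 Ra = 0.408 × 36.5 = 14.8920 mm/d equivalent
ET₀ = 0.0023 × 14.8920 × (26.00 + 17.8) × √17.2 = 0.0023 × 14.8920 × 43.80 × 4.1473 = 6.2219 mm/d
Over 10 days: 6.2219 × 10 = 62.219 mm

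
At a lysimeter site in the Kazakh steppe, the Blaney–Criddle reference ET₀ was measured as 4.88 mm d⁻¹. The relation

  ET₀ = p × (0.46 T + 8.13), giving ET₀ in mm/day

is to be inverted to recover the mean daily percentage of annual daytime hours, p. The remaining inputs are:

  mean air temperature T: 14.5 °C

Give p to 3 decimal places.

0.330

p = ET₀ / (0.46 T + 8.13) = 4.88 / (0.46 × 14.5 + 8.13) = 4.88 / 14.800 = 0.3297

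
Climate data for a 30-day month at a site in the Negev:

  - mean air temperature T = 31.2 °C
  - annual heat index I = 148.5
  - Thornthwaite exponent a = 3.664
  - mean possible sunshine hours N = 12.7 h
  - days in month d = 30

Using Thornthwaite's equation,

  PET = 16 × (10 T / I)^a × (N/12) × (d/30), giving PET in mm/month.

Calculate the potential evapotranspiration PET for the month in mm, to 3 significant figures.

10T/I = 10 × 31.2 / 148.5 = 2.1010
(10T/I)^a = 2.1010^3.664 = 15.1834
Uncorrected PET = 16 × 15.1834 = 242.934 mm
Correction = (N/12)(d/30) = (12.7/12)(30/30) = 1.0583
PET = 242.934 × 1.0583 = 257.097 mm/month

257 mm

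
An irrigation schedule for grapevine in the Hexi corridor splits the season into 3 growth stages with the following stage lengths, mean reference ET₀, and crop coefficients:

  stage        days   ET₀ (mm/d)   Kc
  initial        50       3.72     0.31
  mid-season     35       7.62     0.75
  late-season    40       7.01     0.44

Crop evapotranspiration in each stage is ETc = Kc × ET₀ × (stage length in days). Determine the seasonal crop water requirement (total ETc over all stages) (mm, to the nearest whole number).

initial: 0.31 × 3.72 × 50 = 57.66 mm
mid-season: 0.75 × 7.62 × 35 = 200.03 mm
late-season: 0.44 × 7.01 × 40 = 123.38 mm
Seasonal total = 381.07 mm

381 mm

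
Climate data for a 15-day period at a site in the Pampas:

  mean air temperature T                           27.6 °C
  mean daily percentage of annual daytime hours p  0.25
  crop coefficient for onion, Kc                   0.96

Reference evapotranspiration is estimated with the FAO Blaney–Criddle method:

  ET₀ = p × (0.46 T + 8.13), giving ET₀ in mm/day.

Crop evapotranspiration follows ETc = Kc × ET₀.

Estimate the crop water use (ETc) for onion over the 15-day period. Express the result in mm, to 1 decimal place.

75.0 mm

ET₀ = 0.25 × (0.46 × 27.6 + 8.13) = 0.25 × 20.826 = 5.2065 mm/d
ETc = Kc × ET₀ = 0.96 × 5.2065 = 4.9982 mm/d
Over 15 days: 4.9982 × 15 = 74.973 mm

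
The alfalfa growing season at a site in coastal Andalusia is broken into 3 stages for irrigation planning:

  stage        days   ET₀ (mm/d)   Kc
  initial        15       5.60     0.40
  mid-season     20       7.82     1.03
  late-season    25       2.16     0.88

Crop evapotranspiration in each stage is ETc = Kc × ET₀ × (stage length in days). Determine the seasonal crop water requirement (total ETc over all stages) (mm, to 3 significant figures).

initial: 0.40 × 5.60 × 15 = 33.60 mm
mid-season: 1.03 × 7.82 × 20 = 161.09 mm
late-season: 0.88 × 2.16 × 25 = 47.52 mm
Seasonal total = 242.21 mm

242 mm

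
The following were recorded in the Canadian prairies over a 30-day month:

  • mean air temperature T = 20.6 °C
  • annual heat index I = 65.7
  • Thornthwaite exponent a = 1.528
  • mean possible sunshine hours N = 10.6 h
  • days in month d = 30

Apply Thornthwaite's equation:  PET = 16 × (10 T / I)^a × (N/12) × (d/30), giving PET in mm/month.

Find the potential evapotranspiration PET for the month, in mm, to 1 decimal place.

81.0 mm

10T/I = 10 × 20.6 / 65.7 = 3.1355
(10T/I)^a = 3.1355^1.528 = 5.7327
Uncorrected PET = 16 × 5.7327 = 91.723 mm
Correction = (N/12)(d/30) = (10.6/12)(30/30) = 0.8833
PET = 91.723 × 0.8833 = 81.019 mm/month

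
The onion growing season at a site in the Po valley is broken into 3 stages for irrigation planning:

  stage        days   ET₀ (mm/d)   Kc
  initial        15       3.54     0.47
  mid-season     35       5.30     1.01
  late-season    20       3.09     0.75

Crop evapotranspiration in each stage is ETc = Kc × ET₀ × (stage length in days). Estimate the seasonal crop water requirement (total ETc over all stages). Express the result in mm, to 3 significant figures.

259 mm

initial: 0.47 × 3.54 × 15 = 24.96 mm
mid-season: 1.01 × 5.30 × 35 = 187.36 mm
late-season: 0.75 × 3.09 × 20 = 46.35 mm
Seasonal total = 258.67 mm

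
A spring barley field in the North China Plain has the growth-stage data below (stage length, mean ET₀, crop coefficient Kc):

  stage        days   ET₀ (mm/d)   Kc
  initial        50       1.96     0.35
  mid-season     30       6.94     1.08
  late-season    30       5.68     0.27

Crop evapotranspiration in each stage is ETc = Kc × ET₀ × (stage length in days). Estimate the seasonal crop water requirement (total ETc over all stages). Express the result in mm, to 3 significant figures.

initial: 0.35 × 1.96 × 50 = 34.30 mm
mid-season: 1.08 × 6.94 × 30 = 224.86 mm
late-season: 0.27 × 5.68 × 30 = 46.01 mm
Seasonal total = 305.17 mm

305 mm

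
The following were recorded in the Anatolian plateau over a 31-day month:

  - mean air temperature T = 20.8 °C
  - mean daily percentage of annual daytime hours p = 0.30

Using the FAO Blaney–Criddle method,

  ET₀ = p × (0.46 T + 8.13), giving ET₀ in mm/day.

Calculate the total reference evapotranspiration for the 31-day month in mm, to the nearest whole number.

165 mm

ET₀ = 0.30 × (0.46 × 20.8 + 8.13) = 0.30 × 17.698 = 5.3094 mm/d
Monthly total = 5.3094 × 31 = 164.591 mm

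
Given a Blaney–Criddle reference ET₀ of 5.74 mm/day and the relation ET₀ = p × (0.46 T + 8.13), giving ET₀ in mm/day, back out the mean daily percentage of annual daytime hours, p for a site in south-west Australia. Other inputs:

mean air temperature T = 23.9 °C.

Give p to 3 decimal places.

0.300

p = ET₀ / (0.46 T + 8.13) = 5.74 / (0.46 × 23.9 + 8.13) = 5.74 / 19.124 = 0.3001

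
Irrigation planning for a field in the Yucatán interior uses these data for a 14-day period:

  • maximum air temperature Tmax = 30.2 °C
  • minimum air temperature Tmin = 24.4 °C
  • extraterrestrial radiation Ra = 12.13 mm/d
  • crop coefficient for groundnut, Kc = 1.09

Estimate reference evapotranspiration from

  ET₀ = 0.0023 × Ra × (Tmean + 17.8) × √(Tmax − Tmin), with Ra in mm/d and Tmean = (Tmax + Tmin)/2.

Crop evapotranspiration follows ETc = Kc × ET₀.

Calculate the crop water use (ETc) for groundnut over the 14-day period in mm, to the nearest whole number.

46 mm

Tmean = (30.2 + 24.4)/2 = 27.30 °C
ET₀ = 0.0023 × 12.13 × (27.30 + 17.8) × √5.8 = 0.0023 × 12.13 × 45.10 × 2.4083 = 3.0302 mm/d
ETc = Kc × ET₀ = 1.09 × 3.0302 = 3.3029 mm/d
Over 14 days: 3.3029 × 14 = 46.241 mm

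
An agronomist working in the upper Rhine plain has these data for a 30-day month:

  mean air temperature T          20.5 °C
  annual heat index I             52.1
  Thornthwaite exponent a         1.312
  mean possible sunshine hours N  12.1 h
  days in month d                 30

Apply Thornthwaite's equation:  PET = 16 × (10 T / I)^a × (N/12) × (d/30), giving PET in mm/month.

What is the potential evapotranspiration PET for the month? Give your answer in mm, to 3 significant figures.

10T/I = 10 × 20.5 / 52.1 = 3.9347
(10T/I)^a = 3.9347^1.312 = 6.0329
Uncorrected PET = 16 × 6.0329 = 96.526 mm
Correction = (N/12)(d/30) = (12.1/12)(30/30) = 1.0083
PET = 96.526 × 1.0083 = 97.327 mm/month

97.3 mm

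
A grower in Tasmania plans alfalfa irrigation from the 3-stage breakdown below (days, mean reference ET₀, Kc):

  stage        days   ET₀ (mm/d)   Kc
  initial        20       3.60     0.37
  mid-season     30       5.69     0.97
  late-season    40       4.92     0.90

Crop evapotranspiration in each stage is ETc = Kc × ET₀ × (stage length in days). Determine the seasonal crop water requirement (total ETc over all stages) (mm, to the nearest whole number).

initial: 0.37 × 3.60 × 20 = 26.64 mm
mid-season: 0.97 × 5.69 × 30 = 165.58 mm
late-season: 0.90 × 4.92 × 40 = 177.12 mm
Seasonal total = 369.34 mm

369 mm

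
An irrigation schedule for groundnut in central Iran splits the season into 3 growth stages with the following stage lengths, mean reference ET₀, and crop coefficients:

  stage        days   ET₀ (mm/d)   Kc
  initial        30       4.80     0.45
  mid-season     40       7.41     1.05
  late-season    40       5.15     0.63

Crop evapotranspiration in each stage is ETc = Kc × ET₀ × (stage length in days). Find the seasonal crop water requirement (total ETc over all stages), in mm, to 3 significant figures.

506 mm

initial: 0.45 × 4.80 × 30 = 64.80 mm
mid-season: 1.05 × 7.41 × 40 = 311.22 mm
late-season: 0.63 × 5.15 × 40 = 129.78 mm
Seasonal total = 505.80 mm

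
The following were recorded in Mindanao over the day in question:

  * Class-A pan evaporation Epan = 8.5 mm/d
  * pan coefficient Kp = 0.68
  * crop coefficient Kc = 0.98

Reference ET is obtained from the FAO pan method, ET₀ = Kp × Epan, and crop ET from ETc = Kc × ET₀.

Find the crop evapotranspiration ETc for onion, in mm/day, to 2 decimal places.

5.66 mm/day

ET₀ = 0.68 × 8.5 = 5.7800 mm/d
ETc = Kc × ET₀ = 0.98 × 5.7800 = 5.6644 mm/d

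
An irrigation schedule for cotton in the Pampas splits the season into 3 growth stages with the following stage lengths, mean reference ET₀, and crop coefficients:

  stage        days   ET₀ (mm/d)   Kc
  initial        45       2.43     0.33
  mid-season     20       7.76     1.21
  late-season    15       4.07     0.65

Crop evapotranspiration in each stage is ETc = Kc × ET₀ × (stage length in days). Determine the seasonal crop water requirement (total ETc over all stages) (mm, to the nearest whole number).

initial: 0.33 × 2.43 × 45 = 36.09 mm
mid-season: 1.21 × 7.76 × 20 = 187.79 mm
late-season: 0.65 × 4.07 × 15 = 39.68 mm
Seasonal total = 263.56 mm

264 mm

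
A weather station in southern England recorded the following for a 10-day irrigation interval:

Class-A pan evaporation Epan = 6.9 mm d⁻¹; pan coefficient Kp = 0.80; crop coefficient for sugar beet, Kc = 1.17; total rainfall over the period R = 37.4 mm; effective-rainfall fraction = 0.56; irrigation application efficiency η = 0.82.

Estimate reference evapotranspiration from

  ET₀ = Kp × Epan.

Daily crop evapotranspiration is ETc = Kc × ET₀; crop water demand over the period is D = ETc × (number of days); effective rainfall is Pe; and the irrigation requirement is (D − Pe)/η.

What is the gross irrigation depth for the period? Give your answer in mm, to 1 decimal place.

ET₀ = 0.80 × 6.9 = 5.5200 mm/d
ETc = Kc × ET₀ = 1.17 × 5.5200 = 6.4584 mm/d
Crop demand D = ETc × 10 d = 6.4584 × 10 = 64.584 mm
Pe = 0.56 × 37.4 = 20.944 mm
D − Pe = 64.584 − 20.944 = 43.640 mm
Gross irrigation = 43.640 / 0.82 = 53.220 mm

53.2 mm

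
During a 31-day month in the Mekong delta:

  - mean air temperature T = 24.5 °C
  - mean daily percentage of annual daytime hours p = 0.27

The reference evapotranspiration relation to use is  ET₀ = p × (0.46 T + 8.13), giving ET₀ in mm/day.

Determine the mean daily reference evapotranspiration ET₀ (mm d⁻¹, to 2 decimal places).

ET₀ = 0.27 × (0.46 × 24.5 + 8.13) = 0.27 × 19.400 = 5.2380 mm/d

5.24 mm d⁻¹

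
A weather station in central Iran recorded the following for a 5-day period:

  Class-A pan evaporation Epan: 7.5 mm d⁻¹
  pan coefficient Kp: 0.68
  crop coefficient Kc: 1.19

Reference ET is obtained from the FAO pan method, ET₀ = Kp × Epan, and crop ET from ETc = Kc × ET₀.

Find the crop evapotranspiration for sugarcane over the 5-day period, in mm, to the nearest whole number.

ET₀ = 0.68 × 7.5 = 5.1000 mm/d
ETc = Kc × ET₀ = 1.19 × 5.1000 = 6.0690 mm/d
Over 5 days: 6.0690 × 5 = 30.345 mm

30 mm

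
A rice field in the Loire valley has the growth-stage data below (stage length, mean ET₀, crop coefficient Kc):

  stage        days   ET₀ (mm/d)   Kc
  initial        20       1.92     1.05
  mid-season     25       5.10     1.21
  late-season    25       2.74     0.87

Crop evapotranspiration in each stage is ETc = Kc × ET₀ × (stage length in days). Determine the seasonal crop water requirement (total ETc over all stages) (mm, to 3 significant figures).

254 mm

initial: 1.05 × 1.92 × 20 = 40.32 mm
mid-season: 1.21 × 5.10 × 25 = 154.28 mm
late-season: 0.87 × 2.74 × 25 = 59.60 mm
Seasonal total = 254.20 mm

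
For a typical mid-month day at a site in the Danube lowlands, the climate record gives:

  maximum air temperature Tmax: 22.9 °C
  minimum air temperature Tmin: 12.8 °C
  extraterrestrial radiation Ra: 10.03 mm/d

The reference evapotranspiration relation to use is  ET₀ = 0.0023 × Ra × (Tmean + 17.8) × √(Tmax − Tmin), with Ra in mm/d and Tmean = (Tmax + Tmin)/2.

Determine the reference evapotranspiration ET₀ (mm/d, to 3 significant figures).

Tmean = (22.9 + 12.8)/2 = 17.85 °C
ET₀ = 0.0023 × 10.03 × (17.85 + 17.8) × √10.1 = 0.0023 × 10.03 × 35.65 × 3.1780 = 2.6136 mm/d

2.61 mm/d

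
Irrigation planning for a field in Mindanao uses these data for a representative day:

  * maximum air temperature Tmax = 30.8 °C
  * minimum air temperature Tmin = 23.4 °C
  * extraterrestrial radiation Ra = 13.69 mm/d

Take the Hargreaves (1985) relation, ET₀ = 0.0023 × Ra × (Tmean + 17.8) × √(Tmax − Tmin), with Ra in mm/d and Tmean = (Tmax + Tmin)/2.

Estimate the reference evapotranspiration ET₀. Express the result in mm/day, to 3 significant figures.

Tmean = (30.8 + 23.4)/2 = 27.10 °C
ET₀ = 0.0023 × 13.69 × (27.10 + 17.8) × √7.4 = 0.0023 × 13.69 × 44.90 × 2.7203 = 3.8459 mm/d

3.85 mm/day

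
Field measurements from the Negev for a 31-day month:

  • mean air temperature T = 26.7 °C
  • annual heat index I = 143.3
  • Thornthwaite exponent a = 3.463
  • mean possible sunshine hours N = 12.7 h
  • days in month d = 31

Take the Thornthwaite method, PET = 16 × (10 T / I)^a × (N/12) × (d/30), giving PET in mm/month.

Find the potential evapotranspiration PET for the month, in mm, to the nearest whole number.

151 mm

10T/I = 10 × 26.7 / 143.3 = 1.8632
(10T/I)^a = 1.8632^3.463 = 8.6280
Uncorrected PET = 16 × 8.6280 = 138.048 mm
Correction = (N/12)(d/30) = (12.7/12)(31/30) = 1.0936
PET = 138.048 × 1.0936 = 150.969 mm/month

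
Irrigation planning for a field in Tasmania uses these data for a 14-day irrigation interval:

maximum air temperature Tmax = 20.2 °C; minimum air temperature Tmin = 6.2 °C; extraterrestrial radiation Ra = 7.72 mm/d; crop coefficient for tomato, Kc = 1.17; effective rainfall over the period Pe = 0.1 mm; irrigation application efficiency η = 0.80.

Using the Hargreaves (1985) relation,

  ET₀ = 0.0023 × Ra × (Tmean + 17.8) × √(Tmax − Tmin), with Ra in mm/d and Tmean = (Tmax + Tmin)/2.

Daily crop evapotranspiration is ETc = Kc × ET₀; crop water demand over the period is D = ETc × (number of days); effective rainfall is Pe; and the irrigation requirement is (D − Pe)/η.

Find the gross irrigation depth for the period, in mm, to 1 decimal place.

42.0 mm

Tmean = (20.2 + 6.2)/2 = 13.20 °C
ET₀ = 0.0023 × 7.72 × (13.20 + 17.8) × √14.0 = 0.0023 × 7.72 × 31.00 × 3.7417 = 2.0596 mm/d
ETc = Kc × ET₀ = 1.17 × 2.0596 = 2.4097 mm/d
Crop demand D = ETc × 14 d = 2.4097 × 14 = 33.736 mm
D − Pe = 33.736 − 0.1 = 33.636 mm
Gross irrigation = 33.636 / 0.80 = 42.045 mm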